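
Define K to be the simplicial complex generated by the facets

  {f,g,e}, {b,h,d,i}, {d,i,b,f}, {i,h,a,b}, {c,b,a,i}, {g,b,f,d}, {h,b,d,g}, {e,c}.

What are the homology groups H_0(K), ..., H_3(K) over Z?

Order the vertices as a < b < c < d < e < f < g < h < i. Listing each simplex with vertices in this order, K has dimension 3 with simplices:

  0-simplices (9): a, b, c, d, e, f, g, h, i
  1-simplices (22): ab, ac, ah, ai, bc, bd, bf, bg, bh, bi, ce, ci, df, dg, dh, di, ef, eg, fg, fi, gh, hi
  2-simplices (19): abc, abh, abi, aci, ahi, bci, bdf, bdg, bdh, bdi, bfg, bfi, bgh, bhi, dfg, dfi, dgh, dhi, efg
  3-simplices (6): abci, abhi, bdfg, bdfi, bdgh, bdhi

so the chain groups are C_0 ≅ Z^9, C_1 ≅ Z^22, C_2 ≅ Z^19, C_3 ≅ Z^6.

∂_1: C_1 → C_0 is given by ∂[p,q] = [q] − [p].
The 9×22 boundary matrix has rank 8 and Smith normal form diag(1,1,1,1,1,1,1,1).

∂_2: C_2 → C_1 sends each 2-simplex [p,q,r] to [q,r] − [p,r] + [p,q]. For instance
  ∂ahi = hi − ai + ah,
  ∂dfg = fg − dg + df.
This gives a 22×19 integer matrix of rank 13; reducing to Smith normal form yields diagonal entries (1,1,1,1,1,1,1,1,1,1,1,1,1).

Boundary ∂_3: C_3 → C_2 sends each 3-simplex σ to the alternating sum Σ_i (−1)^i (σ with its i-th vertex removed). For instance
  ∂bdfi = dfi − bfi + bdi − bdf,
  ∂bdhi = dhi − bhi + bdi − bdh.
As a 19×6 matrix over Z this has rank 6, with invariant factors (1,1,1,1,1,1).

Now H_k = ker ∂_k / im ∂_{k+1}, so:

  H_0: rank C_0 − rank ∂_1 = 9 − 8 = 1, and the invariant factors of ∂_1 are all 1, so H_0 ≅ Z.
  H_1: rank ker ∂_1 − rank ∂_2 = (22 − 8) − 13 = 1, and the invariant factors of ∂_2 are all 1, so H_1 ≅ Z.
  H_2: rank ker ∂_2 − rank ∂_3 = (19 − 13) − 6 = 0, and the invariant factors of ∂_3 are all 1, so H_2 ≅ 0.
  H_3: rank ker ∂_3 − rank ∂_4 = (6 − 6) − 0 = 0, and there is no ∂_4, so H_3 ≅ 0.

H_0 ≅ Z,  H_1 ≅ Z,  H_2 = 0,  H_3 = 0.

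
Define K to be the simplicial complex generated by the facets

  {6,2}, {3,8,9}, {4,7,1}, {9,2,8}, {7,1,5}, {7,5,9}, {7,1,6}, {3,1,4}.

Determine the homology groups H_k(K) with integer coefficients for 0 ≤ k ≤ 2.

Order the vertices as 1 < 2 < 3 < 4 < 5 < 6 < 7 < 8 < 9. Listing each simplex with vertices in this order, K has dimension 2 with simplices:

  0-simplices (9): [1], [2], [3], [4], [5], [6], [7], [8], [9]
  1-simplices (17): [1,3], [1,4], [1,5], [1,6], [1,7], [2,6], [2,8], [2,9], [3,4], [3,8], [3,9], [4,7], [5,7], [5,9], [6,7], [7,9], [8,9]
  2-simplices (7): [1,3,4], [1,4,7], [1,5,7], [1,6,7], [2,8,9], [3,8,9], [5,7,9]

giving chain groups C_0 ≅ Z^9, C_1 ≅ Z^17, C_2 ≅ Z^7.

The boundary map ∂_1: C_1 → C_0 maps an edge to its endpoints' difference, ∂[p,q] = q − p. For instance
  ∂[8,9] = [9] − [8].
As a 9×17 matrix over Z this has rank 8, with invariant factors (1,1,1,1,1,1,1,1).

The boundary map ∂_2: C_2 → C_1 maps a triangle to the signed sum of its edges. For instance
  ∂[2,8,9] = [8,9] − [2,9] + [2,8],
  ∂[5,7,9] = [7,9] − [5,9] + [5,7].
This gives a 17×7 integer matrix of rank 7; reducing to Smith normal form yields diagonal entries (1,1,1,1,1,1,1).

Computing H_k = (kernel of ∂_k) / (image of ∂_{k+1}):

  H_0: rank C_0 − rank ∂_1 = 9 − 8 = 1, and the invariant factors of ∂_1 are all 1, so H_0 ≅ Z.
  H_1: rank ker ∂_1 − rank ∂_2 = (17 − 8) − 7 = 2, and the invariant factors of ∂_2 are all 1, so H_1 ≅ Z^2.
  H_2: rank ker ∂_2 − rank ∂_3 = (7 − 7) − 0 = 0, and there is no ∂_3, so H_2 ≅ 0.

H_0 ≅ Z,  H_1 ≅ Z^2,  H_2 = 0.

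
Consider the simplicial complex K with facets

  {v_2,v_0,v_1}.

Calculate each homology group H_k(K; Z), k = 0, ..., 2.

K has 3 vertices, 3 edges, 1 triangle.
rank ∂_0 = 0, rank ∂_1 = 2 ⇒ b_0 = 3 − 0 − 2 = 1; all invariant factors of ∂_1 are 1 so no torsion. So H_0 ≅ Z.
rank ∂_1 = 2, rank ∂_2 = 1 ⇒ b_1 = 3 − 2 − 1 = 0; all invariant factors of ∂_2 are 1 so no torsion. So H_1 ≅ 0.
rank ∂_2 = 1, rank ∂_3 = 0 ⇒ b_2 = 1 − 1 − 0 = 0. So H_2 ≅ 0.

H_0 ≅ Z,  H_1 = 0,  H_2 = 0.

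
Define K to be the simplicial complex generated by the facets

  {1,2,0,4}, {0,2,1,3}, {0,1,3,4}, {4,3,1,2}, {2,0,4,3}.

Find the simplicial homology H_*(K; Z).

We work with the vertex ordering 0 < 1 < 2 < 3 < 4. The simplices of K, each written with vertices in increasing order, are:

  0-simplices (5): [0], [1], [2], [3], [4]
  1-simplices (10): [0,1], [0,2], [0,3], [0,4], [1,2], [1,3], [1,4], [2,3], [2,4], [3,4]
  2-simplices (10): [0,1,2], [0,1,3], [0,1,4], [0,2,3], [0,2,4], [0,3,4], [1,2,3], [1,2,4], [1,3,4], [2,3,4]
  3-simplices (5): [0,1,2,3], [0,1,2,4], [0,1,3,4], [0,2,3,4], [1,2,3,4]

giving chain groups C_0 ≅ Z^5, C_1 ≅ Z^10, C_2 ≅ Z^10, C_3 ≅ Z^5.

The boundary map ∂_1: C_1 → C_0 is given by ∂[p,q] = [q] − [p]. For instance
  ∂[0,4] = [4] − [0].
As a 5×10 matrix over Z this has rank 4, with invariant factors (1,1,1,1).

The boundary map ∂_2: C_2 → C_1 acts by ∂[p,q,r] = [q,r] − [p,r] + [p,q]. For instance
  ∂[1,2,3] = [2,3] − [1,3] + [1,2],
  ∂[0,2,3] = [2,3] − [0,3] + [0,2].
This gives a 10×10 integer matrix of rank 6; reducing to Smith normal form yields diagonal entries (1,1,1,1,1,1).

∂_3: C_3 → C_2 sends each 3-simplex σ to the alternating sum Σ_i (−1)^i (σ with its i-th vertex removed). For instance
  ∂[0,1,2,3] = [1,2,3] − [0,2,3] + [0,1,3] − [0,1,2],
  ∂[0,2,3,4] = [2,3,4] − [0,3,4] + [0,2,4] − [0,2,3].
The resulting 10×5 matrix has rank 4, and its Smith normal form has invariant factors (1,1,1,1).

Reading off H_k = ker ∂_k / im ∂_{k+1}:

  H_0: rank C_0 − rank ∂_1 = 5 − 4 = 1, and the invariant factors of ∂_1 are all 1, so H_0 = Z.
  H_1: rank ker ∂_1 − rank ∂_2 = (10 − 4) − 6 = 0, and the invariant factors of ∂_2 are all 1, so H_1 = 0.
  H_2: rank ker ∂_2 − rank ∂_3 = (10 − 6) − 4 = 0, and the invariant factors of ∂_3 are all 1, so H_2 = 0.
  H_3: rank ker ∂_3 − rank ∂_4 = (5 − 4) − 0 = 1, and there is no ∂_4, so H_3 = Z.

As a check, the Euler characteristic is 5 − 10 + 10 − 5 = 0, which agrees with 1 − 0 + 0 − 1 = 0.

H_0 ≅ Z,  H_1 = 0,  H_2 = 0,  H_3 ≅ Z.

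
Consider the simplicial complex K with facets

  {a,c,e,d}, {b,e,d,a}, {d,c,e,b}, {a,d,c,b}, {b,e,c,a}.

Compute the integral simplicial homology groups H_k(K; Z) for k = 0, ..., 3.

H_0 = Z,  H_1 = 0,  H_2 = 0,  H_3 = Z.

Order the vertices as a < b < c < d < e. Listing each simplex with vertices in this order, K has dimension 3 with simplices:

  0-simplices (5): a, b, c, d, e
  1-simplices (10): ab, ac, ad, ae, bc, bd, be, cd, ce, de
  2-simplices (10): abc, abd, abe, acd, ace, ade, bcd, bce, bde, cde
  3-simplices (5): abcd, abce, abde, acde, bcde

giving chain groups C_0 ≅ Z^5, C_1 ≅ Z^10, C_2 ≅ Z^10, C_3 ≅ Z^5.

Boundary ∂_1: C_1 → C_0 is given by ∂[p,q] = [q] − [p].
As a 5×10 matrix over Z this has rank 4, with invariant factors (1,1,1,1).

The boundary map ∂_2: C_2 → C_1 maps a triangle to the signed sum of its edges. For instance
  ∂abc = bc − ac + ab,
  ∂acd = cd − ad + ac.
This gives a 10×10 integer matrix of rank 6; reducing to Smith normal form yields diagonal entries (1,1,1,1,1,1).

The boundary map ∂_3: C_3 → C_2 sends each 3-simplex σ to the alternating sum Σ_i (−1)^i (σ with its i-th vertex removed). For instance
  ∂abce = bce − ace + abe − abc,
  ∂abde = bde − ade + abe − abd.
This gives a 10×5 integer matrix of rank 4; reducing to Smith normal form yields diagonal entries (1,1,1,1).

Now H_k = ker ∂_k / im ∂_{k+1}, so:

  H_0: rank C_0 − rank ∂_1 = 5 − 4 = 1, and the invariant factors of ∂_1 are all 1, so H_0 = Z.
  H_1: rank ker ∂_1 − rank ∂_2 = (10 − 4) − 6 = 0, and the invariant factors of ∂_2 are all 1, so H_1 = 0.
  H_2: rank ker ∂_2 − rank ∂_3 = (10 − 6) − 4 = 0, and the invariant factors of ∂_3 are all 1, so H_2 = 0.
  H_3: rank ker ∂_3 − rank ∂_4 = (5 − 4) − 0 = 1, and there is no ∂_4, so H_3 = Z.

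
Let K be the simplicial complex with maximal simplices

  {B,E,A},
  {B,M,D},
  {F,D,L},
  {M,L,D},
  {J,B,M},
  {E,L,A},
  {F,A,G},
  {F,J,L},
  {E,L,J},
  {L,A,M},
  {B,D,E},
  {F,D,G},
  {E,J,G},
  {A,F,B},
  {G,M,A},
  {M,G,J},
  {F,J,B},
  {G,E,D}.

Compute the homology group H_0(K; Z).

Take the total order A < B < D < E < F < G < J < L < M on the vertex set. Then K (dimension 2) consists of the simplices:

  0-simplices (9): A, B, D, E, F, G, J, L, M
  1-simplices (27): AB, AE, AF, AG, AL, AM, BD, BE, BF, BJ, BM, DE, DF, DG, DL, DM, EG, EJ, EL, FG, FJ, FL, GJ, GM, JL, JM, LM
  2-simplices (18): ABE, ABF, AEL, AFG, AGM, ALM, BDE, BDM, BFJ, BJM, DEG, DFG, DFL, DLM, EGJ, EJL, FJL, GJM

Hence C_0 ≅ Z^9, C_1 ≅ Z^27, C_2 ≅ Z^18.

The boundary map ∂_1: C_1 → C_0 is given by ∂[p,q] = [q] − [p].
This gives a 9×27 integer matrix of rank 8; reducing to Smith normal form yields diagonal entries (1,1,1,1,1,1,1,1).

The boundary map ∂_2: C_2 → C_1 sends each 2-simplex [p,q,r] to [q,r] − [p,r] + [p,q]. For instance
  ∂EGJ = GJ − EJ + EG,
  ∂DFL = FL − DL + DF.
The resulting 27×18 matrix has rank 17, and its Smith normal form has invariant factors (1,1,1,1,1,1,1,1,1,1,1,1,1,1,1,1,1).

Now H_k = ker ∂_k / im ∂_{k+1}, so:

  H_0: rank C_0 − rank ∂_1 = 9 − 8 = 1, and the invariant factors of ∂_1 are all 1, so H_0 = Z.

(K is a triangulation of the torus T^2.)

H_0 = Z.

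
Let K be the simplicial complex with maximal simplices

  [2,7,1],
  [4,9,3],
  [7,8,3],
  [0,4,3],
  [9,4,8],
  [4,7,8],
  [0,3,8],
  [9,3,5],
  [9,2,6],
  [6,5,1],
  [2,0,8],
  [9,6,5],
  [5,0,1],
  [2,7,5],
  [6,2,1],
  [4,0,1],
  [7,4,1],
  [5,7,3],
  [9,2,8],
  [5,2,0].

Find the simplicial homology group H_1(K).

H_1 ≅ Z ⊕ Z/2Z.

Order the vertices as 0 < 1 < 2 < 3 < 4 < 5 < 6 < 7 < 8 < 9. Listing each simplex with vertices in this order, K has dimension 2 with simplices:

  0-simplices (10): [0], [1], [2], [3], [4], [5], [6], [7], [8], [9]
  1-simplices (30): (30 of them)
  2-simplices (20): (20 of them)

giving chain groups C_0 ≅ Z^10, C_1 ≅ Z^30, C_2 ≅ Z^20.

Boundary ∂_1: C_1 → C_0 sends each edge [p,q] (with p < q) to q − p.
This gives a 10×30 integer matrix of rank 9; reducing to Smith normal form yields diagonal entries (1,1,1,1,1,1,1,1,1).

The boundary map ∂_2: C_2 → C_1 maps a triangle to the signed sum of its edges. For instance
  ∂[3,5,7] = [5,7] − [3,7] + [3,5],
  ∂[0,1,4] = [1,4] − [0,4] + [0,1].
This gives a 30×20 integer matrix of rank 20; reducing to Smith normal form yields diagonal entries (1,1,1,1,1,1,1,1,1,1,1,1,1,1,1,1,1,1,1,2).

Now H_k = ker ∂_k / im ∂_{k+1}, so:

  H_1: rank ker ∂_1 − rank ∂_2 = (30 − 9) − 20 = 1, and ∂_2 has invariant factor 2 > 1, so H_1 = Z ⊕ Z/2Z.

(K is a triangulation of the Klein bottle.)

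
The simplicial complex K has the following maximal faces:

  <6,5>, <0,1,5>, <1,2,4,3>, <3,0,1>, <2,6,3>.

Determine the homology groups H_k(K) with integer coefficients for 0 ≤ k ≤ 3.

H_0 ≅ Z,  H_1 ≅ Z,  H_2 = 0,  H_3 = 0.

Fix the vertex order 0 < 1 < 2 < 3 < 4 < 5 < 6 and write every simplex with vertices in increasing order. Then dim K = 3 and the simplices of K are:

  0-simplices (7): [0], [1], [2], [3], [4], [5], [6]
  1-simplices (13): [0,1], [0,3], [0,5], [1,2], [1,3], [1,4], [1,5], [2,3], [2,4], [2,6], [3,4], [3,6], [5,6]
  2-simplices (7): [0,1,3], [0,1,5], [1,2,3], [1,2,4], [1,3,4], [2,3,4], [2,3,6]
  3-simplices (1): [1,2,3,4]

so the chain groups are C_0 ≅ Z^7, C_1 ≅ Z^13, C_2 ≅ Z^7, C_3 ≅ Z^1.

Boundary ∂_1: C_1 → C_0 is given by ∂[p,q] = [q] − [p]. For instance
  ∂[1,5] = [5] − [1].
This gives a 7×13 integer matrix of rank 6; reducing to Smith normal form yields diagonal entries (1,1,1,1,1,1).

The boundary map ∂_2: C_2 → C_1 acts by ∂[p,q,r] = [q,r] − [p,r] + [p,q]. For instance
  ∂[0,1,5] = [1,5] − [0,5] + [0,1],
  ∂[0,1,3] = [1,3] − [0,3] + [0,1].
The 13×7 boundary matrix has rank 6 and Smith normal form diag(1,1,1,1,1,1).

Boundary ∂_3: C_3 → C_2 sends each 3-simplex σ to the alternating sum Σ_i (−1)^i (σ with its i-th vertex removed). For instance
  ∂[1,2,3,4] = [2,3,4] − [1,3,4] + [1,2,4] − [1,2,3].
The resulting 7×1 matrix has rank 1, and its Smith normal form has invariant factors (1).

Computing H_k = (kernel of ∂_k) / (image of ∂_{k+1}):

  H_0: rank C_0 − rank ∂_1 = 7 − 6 = 1, and the invariant factors of ∂_1 are all 1, so H_0 ≅ Z.
  H_1: rank ker ∂_1 − rank ∂_2 = (13 − 6) − 6 = 1, and the invariant factors of ∂_2 are all 1, so H_1 ≅ Z.
  H_2: rank ker ∂_2 − rank ∂_3 = (7 − 6) − 1 = 0, and the invariant factors of ∂_3 are all 1, so H_2 ≅ 0.
  H_3: rank ker ∂_3 − rank ∂_4 = (1 − 1) − 0 = 0, and there is no ∂_4, so H_3 ≅ 0.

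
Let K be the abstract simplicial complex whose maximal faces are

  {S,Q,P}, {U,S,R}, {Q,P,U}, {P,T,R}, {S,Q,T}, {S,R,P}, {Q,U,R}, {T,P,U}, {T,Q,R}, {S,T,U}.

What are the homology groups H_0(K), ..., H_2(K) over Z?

Take the total order P < Q < R < S < T < U on the vertex set. Then K (dimension 2) consists of the simplices:

  0-simplices (6): P, Q, R, S, T, U
  1-simplices (15): PQ, PR, PS, PT, PU, QR, QS, QT, QU, RS, RT, RU, ST, SU, TU
  2-simplices (10): PQS, PQU, PRS, PRT, PTU, QRT, QRU, QST, RSU, STU

Hence C_0 ≅ Z^6, C_1 ≅ Z^15, C_2 ≅ Z^10.

Boundary ∂_1: C_1 → C_0 maps an edge to its endpoints' difference, ∂[p,q] = q − p. For instance
  ∂RT = T − R.
As a 6×15 matrix over Z this has rank 5, with invariant factors (1,1,1,1,1).

The boundary map ∂_2: C_2 → C_1 maps a triangle to the signed sum of its edges. For instance
  ∂PQS = QS − PS + PQ,
  ∂QST = ST − QT + QS.
This gives a 15×10 integer matrix of rank 10; reducing to Smith normal form yields diagonal entries (1,1,1,1,1,1,1,1,1,2).

Computing H_k = (kernel of ∂_k) / (image of ∂_{k+1}):

  H_0: rank C_0 − rank ∂_1 = 6 − 5 = 1, and the invariant factors of ∂_1 are all 1, so H_0 ≅ Z.
  H_1: rank ker ∂_1 − rank ∂_2 = (15 − 5) − 10 = 0, and ∂_2 has invariant factor 2 > 1, so H_1 ≅ Z/2Z.
  H_2: rank ker ∂_2 − rank ∂_3 = (10 − 10) − 0 = 0, and there is no ∂_3, so H_2 ≅ 0.

H_0 = Z,  H_1 = Z/2Z,  H_2 = 0.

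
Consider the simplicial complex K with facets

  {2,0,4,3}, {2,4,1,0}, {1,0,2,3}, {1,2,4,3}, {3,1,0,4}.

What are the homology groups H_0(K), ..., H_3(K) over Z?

K has 5 vertices, 10 edges, 10 triangles, 5 3-simplices.
rank ∂_0 = 0, rank ∂_1 = 4 ⇒ b_0 = 5 − 0 − 4 = 1; all invariant factors of ∂_1 are 1 so no torsion. So H_0 ≅ Z.
rank ∂_1 = 4, rank ∂_2 = 6 ⇒ b_1 = 10 − 4 − 6 = 0; all invariant factors of ∂_2 are 1 so no torsion. So H_1 ≅ 0.
rank ∂_2 = 6, rank ∂_3 = 4 ⇒ b_2 = 10 − 6 − 4 = 0; all invariant factors of ∂_3 are 1 so no torsion. So H_2 ≅ 0.
rank ∂_3 = 4, rank ∂_4 = 0 ⇒ b_3 = 5 − 4 − 0 = 1. So H_3 ≅ Z.

H_0 = Z,  H_1 = 0,  H_2 = 0,  H_3 = Z.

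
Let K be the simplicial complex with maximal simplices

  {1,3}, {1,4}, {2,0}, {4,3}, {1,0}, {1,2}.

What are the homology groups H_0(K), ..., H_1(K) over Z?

Fix the vertex order 0 < 1 < 2 < 3 < 4 and write every simplex with vertices in increasing order. Then dim K = 1 and the simplices of K are:

  0-simplices (5): [0], [1], [2], [3], [4]
  1-simplices (6): [0,1], [0,2], [1,2], [1,3], [1,4], [3,4]

Hence C_0 ≅ Z^5, C_1 ≅ Z^6.

The boundary map ∂_1: C_1 → C_0 is given by ∂[p,q] = [q] − [p].
The resulting 5×6 matrix has rank 4, and its Smith normal form has invariant factors (1,1,1,1).

From H_k ≅ ker(∂_k) / im(∂_{k+1}) we obtain:

  H_0: rank C_0 − rank ∂_1 = 5 − 4 = 1, and the invariant factors of ∂_1 are all 1, so H_0 ≅ Z.
  H_1: rank ker ∂_1 − rank ∂_2 = (6 − 4) − 0 = 2, and there is no ∂_2, so H_1 ≅ Z^2.

As a check, the Euler characteristic is 5 − 6 = -1, which agrees with 1 − 2 = -1.
(K is a triangulation of a wedge of 2 circles.)

H_0 ≅ Z,  H_1 ≅ Z^2.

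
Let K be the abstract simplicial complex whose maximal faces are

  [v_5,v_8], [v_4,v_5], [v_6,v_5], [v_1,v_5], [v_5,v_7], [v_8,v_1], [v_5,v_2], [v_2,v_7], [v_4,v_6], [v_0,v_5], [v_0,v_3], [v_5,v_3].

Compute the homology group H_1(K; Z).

We work with the vertex ordering v_0 < v_1 < v_2 < v_3 < v_4 < v_5 < v_6 < v_7 < v_8. The simplices of K, each written with vertices in increasing order, are:

  0-simplices (9): [v_0], [v_1], [v_2], [v_3], [v_4], [v_5], [v_6], [v_7], [v_8]
  1-simplices (12): [v_0,v_3], [v_0,v_5], [v_1,v_5], [v_1,v_8], [v_2,v_5], [v_2,v_7], [v_3,v_5], [v_4,v_5], [v_4,v_6], [v_5,v_6], [v_5,v_7], [v_5,v_8]

so the chain groups are C_0 ≅ Z^9, C_1 ≅ Z^12.

The boundary map ∂_1: C_1 → C_0 maps an edge to its endpoints' difference, ∂[p,q] = q − p. For instance
  ∂[v_1,v_8] = [v_8] − [v_1].
The 9×12 boundary matrix has rank 8 and Smith normal form diag(1,1,1,1,1,1,1,1).

Reading off H_k = ker ∂_k / im ∂_{k+1}:

  H_1: rank ker ∂_1 − rank ∂_2 = (12 − 8) − 0 = 4, and there is no ∂_2, so H_1 = Z^4.

(K is a triangulation of a wedge of 4 circles.)

H_1 ≅ Z^4.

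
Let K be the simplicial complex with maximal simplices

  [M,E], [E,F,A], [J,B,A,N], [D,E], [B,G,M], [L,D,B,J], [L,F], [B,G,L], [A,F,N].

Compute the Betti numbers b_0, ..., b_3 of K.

We work with the vertex ordering A < B < D < E < F < G < J < L < M < N. The simplices of K, each written with vertices in increasing order, are:

  0-simplices (10): A, B, D, E, F, G, J, L, M, N
  1-simplices (22): AB, AE, AF, AJ, AN, BD, BG, BJ, BL, BM, BN, DE, DJ, DL, EF, EM, FL, FN, GL, GM, JL, JN
  2-simplices (12): ABJ, ABN, AEF, AFN, AJN, BDJ, BDL, BGL, BGM, BJL, BJN, DJL
  3-simplices (2): ABJN, BDJL

so the chain groups are C_0 ≅ Z^10, C_1 ≅ Z^22, C_2 ≅ Z^12, C_3 ≅ Z^2.

The boundary map ∂_1: C_1 → C_0 is given by ∂[p,q] = [q] − [p].
As a 10×22 matrix over Z this has rank 9, with invariant factors (1,1,1,1,1,1,1,1,1).

Boundary ∂_2: C_2 → C_1 maps a triangle to the signed sum of its edges. For instance
  ∂BGM = GM − BM + BG,
  ∂BJN = JN − BN + BJ.
As a 22×12 matrix over Z this has rank 10, with invariant factors (1,1,1,1,1,1,1,1,1,1).

∂_3: C_3 → C_2 sends each 3-simplex σ to the alternating sum Σ_i (−1)^i (σ with its i-th vertex removed). For instance
  ∂ABJN = BJN − AJN + ABN − ABJ,
  ∂BDJL = DJL − BJL + BDL − BDJ.
This gives a 12×2 integer matrix of rank 2; reducing to Smith normal form yields diagonal entries (1,1).

Now H_k = ker ∂_k / im ∂_{k+1}, so:

  H_0: rank C_0 − rank ∂_1 = 10 − 9 = 1, and the invariant factors of ∂_1 are all 1, so H_0 ≅ Z.
  H_1: rank ker ∂_1 − rank ∂_2 = (22 − 9) − 10 = 3, and the invariant factors of ∂_2 are all 1, so H_1 ≅ Z^3.
  H_2: rank ker ∂_2 − rank ∂_3 = (12 − 10) − 2 = 0, and the invariant factors of ∂_3 are all 1, so H_2 ≅ 0.
  H_3: rank ker ∂_3 − rank ∂_4 = (2 − 2) − 0 = 0, and there is no ∂_4, so H_3 ≅ 0.

Hence the Betti numbers are b_0 = 1, b_1 = 3, b_2 = 0, b_3 = 0.

b_0 = 1, b_1 = 3, b_2 = 0, b_3 = 0.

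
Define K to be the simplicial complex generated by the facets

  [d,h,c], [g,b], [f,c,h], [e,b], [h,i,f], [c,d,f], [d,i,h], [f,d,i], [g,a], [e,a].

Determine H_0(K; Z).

K has 9 vertices, 13 edges, 6 triangles.
rank ∂_0 = 0, rank ∂_1 = 7 ⇒ b_0 = 9 − 0 − 7 = 2; all invariant factors of ∂_1 are 1 so no torsion. So H_0 = Z^2.

H_0 = Z^2.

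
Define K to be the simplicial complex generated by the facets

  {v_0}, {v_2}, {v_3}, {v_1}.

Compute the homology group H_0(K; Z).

Fix the vertex order v_0 < v_1 < v_2 < v_3 and write every simplex with vertices in increasing order. Then dim K = 0 and the simplices of K are:

  0-simplices (4): [v_0], [v_1], [v_2], [v_3]

Hence C_0 ≅ Z^4.

Computing H_k = (kernel of ∂_k) / (image of ∂_{k+1}):

  H_0: rank C_0 − rank ∂_1 = 4 − 0 = 4, and there is no ∂_1, so H_0 = Z^4.

H_0 = Z^4.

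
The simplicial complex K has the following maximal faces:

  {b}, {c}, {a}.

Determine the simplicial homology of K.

H_0 ≅ Z^3.

We work with the vertex ordering a < b < c. The simplices of K, each written with vertices in increasing order, are:

  0-simplices (3): a, b, c

giving chain groups C_0 ≅ Z^3.

From H_k ≅ ker(∂_k) / im(∂_{k+1}) we obtain:

  H_0: rank C_0 − rank ∂_1 = 3 − 0 = 3, and there is no ∂_1, so H_0 = Z^3.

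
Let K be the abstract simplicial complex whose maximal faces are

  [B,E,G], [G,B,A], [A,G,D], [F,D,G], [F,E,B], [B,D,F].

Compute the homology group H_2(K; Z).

H_2 = 0.

K has 6 vertices, 12 edges, 6 triangles.
rank ∂_2 = 6, rank ∂_3 = 0 ⇒ b_2 = 6 − 6 − 0 = 0. So H_2 = 0.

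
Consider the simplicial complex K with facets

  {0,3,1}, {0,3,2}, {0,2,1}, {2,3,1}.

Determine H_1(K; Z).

Order the vertices as 0 < 1 < 2 < 3. Listing each simplex with vertices in this order, K has dimension 2 with simplices:

  0-simplices (4): [0], [1], [2], [3]
  1-simplices (6): [0,1], [0,2], [0,3], [1,2], [1,3], [2,3]
  2-simplices (4): [0,1,2], [0,1,3], [0,2,3], [1,2,3]

Hence C_0 ≅ Z^4, C_1 ≅ Z^6, C_2 ≅ Z^4.

The boundary map ∂_1: C_1 → C_0 maps an edge to its endpoints' difference, ∂[p,q] = q − p. For instance
  ∂[0,1] = [1] − [0].
The 4×6 boundary matrix has rank 3 and Smith normal form diag(1,1,1).

Boundary ∂_2: C_2 → C_1 acts by ∂[p,q,r] = [q,r] − [p,r] + [p,q]. For instance
  ∂[1,2,3] = [2,3] − [1,3] + [1,2],
  ∂[0,2,3] = [2,3] − [0,3] + [0,2].
This gives a 6×4 integer matrix of rank 3; reducing to Smith normal form yields diagonal entries (1,1,1).

From H_k ≅ ker(∂_k) / im(∂_{k+1}) we obtain:

  H_1: rank ker ∂_1 − rank ∂_2 = (6 − 3) − 3 = 0, and the invariant factors of ∂_2 are all 1, so H_1 = 0.

H_1 = 0.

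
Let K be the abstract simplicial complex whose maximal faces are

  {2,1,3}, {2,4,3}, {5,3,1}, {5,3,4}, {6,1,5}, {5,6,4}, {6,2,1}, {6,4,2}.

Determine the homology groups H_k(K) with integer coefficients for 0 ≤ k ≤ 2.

Order the vertices as 1 < 2 < 3 < 4 < 5 < 6. Listing each simplex with vertices in this order, K has dimension 2 with simplices:

  0-simplices (6): [1], [2], [3], [4], [5], [6]
  1-simplices (12): [1,2], [1,3], [1,5], [1,6], [2,3], [2,4], [2,6], [3,4], [3,5], [4,5], [4,6], [5,6]
  2-simplices (8): [1,2,3], [1,2,6], [1,3,5], [1,5,6], [2,3,4], [2,4,6], [3,4,5], [4,5,6]

giving chain groups C_0 ≅ Z^6, C_1 ≅ Z^12, C_2 ≅ Z^8.

∂_1: C_1 → C_0 maps an edge to its endpoints' difference, ∂[p,q] = q − p.
This gives a 6×12 integer matrix of rank 5; reducing to Smith normal form yields diagonal entries (1,1,1,1,1).

Boundary ∂_2: C_2 → C_1 maps a triangle to the signed sum of its edges. For instance
  ∂[4,5,6] = [5,6] − [4,6] + [4,5],
  ∂[2,3,4] = [3,4] − [2,4] + [2,3].
The resulting 12×8 matrix has rank 7, and its Smith normal form has invariant factors (1,1,1,1,1,1,1).

Reading off H_k = ker ∂_k / im ∂_{k+1}:

  H_0: rank C_0 − rank ∂_1 = 6 − 5 = 1, and the invariant factors of ∂_1 are all 1, so H_0 ≅ Z.
  H_1: rank ker ∂_1 − rank ∂_2 = (12 − 5) − 7 = 0, and the invariant factors of ∂_2 are all 1, so H_1 ≅ 0.
  H_2: rank ker ∂_2 − rank ∂_3 = (8 − 7) − 0 = 1, and there is no ∂_3, so H_2 ≅ Z.

(K is a triangulation of the 2-sphere S^2.)

H_0 ≅ Z,  H_1 = 0,  H_2 ≅ Z.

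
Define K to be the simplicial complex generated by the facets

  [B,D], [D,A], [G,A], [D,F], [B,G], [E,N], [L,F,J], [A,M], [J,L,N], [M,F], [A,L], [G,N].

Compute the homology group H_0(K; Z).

K has 10 vertices, 15 edges, 2 triangles.
rank ∂_0 = 0, rank ∂_1 = 9 ⇒ b_0 = 10 − 0 − 9 = 1; all invariant factors of ∂_1 are 1 so no torsion. So H_0 ≅ Z.

H_0 ≅ Z.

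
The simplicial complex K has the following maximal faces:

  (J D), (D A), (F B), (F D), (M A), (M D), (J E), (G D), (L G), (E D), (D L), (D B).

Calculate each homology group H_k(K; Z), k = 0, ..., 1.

We work with the vertex ordering A < B < D < E < F < G < J < L < M. The simplices of K, each written with vertices in increasing order, are:

  0-simplices (9): A, B, D, E, F, G, J, L, M
  1-simplices (12): AD, AM, BD, BF, DE, DF, DG, DJ, DL, DM, EJ, GL

so the chain groups are C_0 ≅ Z^9, C_1 ≅ Z^12.

∂_1: C_1 → C_0 is given by ∂[p,q] = [q] − [p].
The resulting 9×12 matrix has rank 8, and its Smith normal form has invariant factors (1,1,1,1,1,1,1,1).

Computing H_k = (kernel of ∂_k) / (image of ∂_{k+1}):

  H_0: rank C_0 − rank ∂_1 = 9 − 8 = 1, and the invariant factors of ∂_1 are all 1, so H_0 = Z.
  H_1: rank ker ∂_1 − rank ∂_2 = (12 − 8) − 0 = 4, and there is no ∂_2, so H_1 = Z^4.

As a check, the Euler characteristic is 9 − 12 = -3, which agrees with 1 − 4 = -3.

H_0 ≅ Z,  H_1 ≅ Z^4.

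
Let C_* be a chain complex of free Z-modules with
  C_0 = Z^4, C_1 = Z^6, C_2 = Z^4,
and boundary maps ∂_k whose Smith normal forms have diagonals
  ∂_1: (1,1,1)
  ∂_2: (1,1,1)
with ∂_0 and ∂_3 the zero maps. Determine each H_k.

H_0: b_0 = 4 − 0 − 3 = 1; torsion from ∂_1 factors > 1: none. So H_0 = Z.
H_1: b_1 = 6 − 3 − 3 = 0; torsion from ∂_2 factors > 1: none. So H_1 = 0.
H_2: b_2 = 4 − 3 − 0 = 1; torsion from ∂_3 factors > 1: none. So H_2 = Z.

H_0 = Z,  H_1 = 0,  H_2 = Z.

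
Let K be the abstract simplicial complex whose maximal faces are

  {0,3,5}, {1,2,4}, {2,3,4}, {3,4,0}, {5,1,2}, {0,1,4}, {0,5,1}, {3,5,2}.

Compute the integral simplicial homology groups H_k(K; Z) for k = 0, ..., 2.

Order the vertices as 0 < 1 < 2 < 3 < 4 < 5. Listing each simplex with vertices in this order, K has dimension 2 with simplices:

  0-simplices (6): [0], [1], [2], [3], [4], [5]
  1-simplices (12): [0,1], [0,3], [0,4], [0,5], [1,2], [1,4], [1,5], [2,3], [2,4], [2,5], [3,4], [3,5]
  2-simplices (8): [0,1,4], [0,1,5], [0,3,4], [0,3,5], [1,2,4], [1,2,5], [2,3,4], [2,3,5]

giving chain groups C_0 ≅ Z^6, C_1 ≅ Z^12, C_2 ≅ Z^8.

∂_1: C_1 → C_0 is given by ∂[p,q] = [q] − [p]. For instance
  ∂[3,5] = [5] − [3].
This gives a 6×12 integer matrix of rank 5; reducing to Smith normal form yields diagonal entries (1,1,1,1,1).

The boundary map ∂_2: C_2 → C_1 acts by ∂[p,q,r] = [q,r] − [p,r] + [p,q]. For instance
  ∂[1,2,5] = [2,5] − [1,5] + [1,2],
  ∂[1,2,4] = [2,4] − [1,4] + [1,2].
The 12×8 boundary matrix has rank 7 and Smith normal form diag(1,1,1,1,1,1,1).

Computing H_k = (kernel of ∂_k) / (image of ∂_{k+1}):

  H_0: rank C_0 − rank ∂_1 = 6 − 5 = 1, and the invariant factors of ∂_1 are all 1, so H_0 ≅ Z.
  H_1: rank ker ∂_1 − rank ∂_2 = (12 − 5) − 7 = 0, and the invariant factors of ∂_2 are all 1, so H_1 ≅ 0.
  H_2: rank ker ∂_2 − rank ∂_3 = (8 − 7) − 0 = 1, and there is no ∂_3, so H_2 ≅ Z.

As a check, the Euler characteristic is 6 − 12 + 8 = 2, which agrees with 1 − 0 + 1 = 2.

H_0 = Z,  H_1 = 0,  H_2 = Z.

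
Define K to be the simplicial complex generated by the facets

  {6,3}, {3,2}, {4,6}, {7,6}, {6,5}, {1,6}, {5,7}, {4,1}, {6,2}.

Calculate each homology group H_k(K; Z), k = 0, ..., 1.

H_0 ≅ Z,  H_1 ≅ Z^3.

Fix the vertex order 1 < 2 < 3 < 4 < 5 < 6 < 7 and write every simplex with vertices in increasing order. Then dim K = 1 and the simplices of K are:

  0-simplices (7): [1], [2], [3], [4], [5], [6], [7]
  1-simplices (9): [1,4], [1,6], [2,3], [2,6], [3,6], [4,6], [5,6], [5,7], [6,7]

so the chain groups are C_0 ≅ Z^7, C_1 ≅ Z^9.

The boundary map ∂_1: C_1 → C_0 maps an edge to its endpoints' difference, ∂[p,q] = q − p.
The resulting 7×9 matrix has rank 6, and its Smith normal form has invariant factors (1,1,1,1,1,1).

Now H_k = ker ∂_k / im ∂_{k+1}, so:

  H_0: rank C_0 − rank ∂_1 = 7 − 6 = 1, and the invariant factors of ∂_1 are all 1, so H_0 = Z.
  H_1: rank ker ∂_1 − rank ∂_2 = (9 − 6) − 0 = 3, and there is no ∂_2, so H_1 = Z^3.

As a check, the Euler characteristic is 7 − 9 = -2, which agrees with 1 − 3 = -2.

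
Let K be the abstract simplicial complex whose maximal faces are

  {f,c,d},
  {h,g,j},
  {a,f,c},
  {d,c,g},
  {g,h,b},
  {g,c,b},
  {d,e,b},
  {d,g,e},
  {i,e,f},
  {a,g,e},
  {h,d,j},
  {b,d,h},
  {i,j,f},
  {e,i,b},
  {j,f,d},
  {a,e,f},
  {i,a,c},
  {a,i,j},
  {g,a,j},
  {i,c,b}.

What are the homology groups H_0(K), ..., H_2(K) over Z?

H_0 = Z,  H_1 = Z ⊕ Z/2,  H_2 = 0.

Take the total order a < b < c < d < e < f < g < h < i < j on the vertex set. Then K (dimension 2) consists of the simplices:

  0-simplices (10): a, b, c, d, e, f, g, h, i, j
  1-simplices (30): ac, ae, af, ag, ai, aj, bc, bd, be, bg, bh, bi, cd, cf, cg, ci, de, df, dg, dh, dj, ef, eg, ei, fi, fj, gh, gj, hj, ij
  2-simplices (20): acf, aci, aef, aeg, agj, aij, bcg, bci, bde, bdh, bei, bgh, cdf, cdg, deg, dfj, dhj, efi, fij, ghj

Hence C_0 ≅ Z^10, C_1 ≅ Z^30, C_2 ≅ Z^20.

Boundary ∂_1: C_1 → C_0 sends each edge [p,q] (with p < q) to q − p.
The 10×30 boundary matrix has rank 9 and Smith normal form diag(1,1,1,1,1,1,1,1,1).

The boundary map ∂_2: C_2 → C_1 sends each 2-simplex [p,q,r] to [q,r] − [p,r] + [p,q]. For instance
  ∂cdg = dg − cg + cd,
  ∂acf = cf − af + ac.
As a 30×20 matrix over Z this has rank 20, with invariant factors (1,1,1,1,1,1,1,1,1,1,1,1,1,1,1,1,1,1,1,2).

Now H_k = ker ∂_k / im ∂_{k+1}, so:

  H_0: rank C_0 − rank ∂_1 = 10 − 9 = 1, and the invariant factors of ∂_1 are all 1, so H_0 = Z.
  H_1: rank ker ∂_1 − rank ∂_2 = (30 − 9) − 20 = 1, and ∂_2 has invariant factor 2 > 1, so H_1 = Z ⊕ Z/2.
  H_2: rank ker ∂_2 − rank ∂_3 = (20 − 20) − 0 = 0, and there is no ∂_3, so H_2 = 0.

(K is a triangulation of the Klein bottle.)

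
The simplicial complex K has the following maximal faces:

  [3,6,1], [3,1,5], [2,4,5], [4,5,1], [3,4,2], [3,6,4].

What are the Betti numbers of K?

b_0 = 1, b_1 = 1, b_2 = 0.

Take the total order 1 < 2 < 3 < 4 < 5 < 6 on the vertex set. Then K (dimension 2) consists of the simplices:

  0-simplices (6): [1], [2], [3], [4], [5], [6]
  1-simplices (12): [1,3], [1,4], [1,5], [1,6], [2,3], [2,4], [2,5], [3,4], [3,5], [3,6], [4,5], [4,6]
  2-simplices (6): [1,3,5], [1,3,6], [1,4,5], [2,3,4], [2,4,5], [3,4,6]

Hence C_0 ≅ Z^6, C_1 ≅ Z^12, C_2 ≅ Z^6.

Boundary ∂_1: C_1 → C_0 maps an edge to its endpoints' difference, ∂[p,q] = q − p. For instance
  ∂[3,4] = [4] − [3].
As a 6×12 matrix over Z this has rank 5, with invariant factors (1,1,1,1,1).

The boundary map ∂_2: C_2 → C_1 acts by ∂[p,q,r] = [q,r] − [p,r] + [p,q]. For instance
  ∂[2,3,4] = [3,4] − [2,4] + [2,3],
  ∂[1,3,5] = [3,5] − [1,5] + [1,3].
As a 12×6 matrix over Z this has rank 6, with invariant factors (1,1,1,1,1,1).

From H_k ≅ ker(∂_k) / im(∂_{k+1}) we obtain:

  H_0: rank C_0 − rank ∂_1 = 6 − 5 = 1, and the invariant factors of ∂_1 are all 1, so H_0 = Z.
  H_1: rank ker ∂_1 − rank ∂_2 = (12 − 5) − 6 = 1, and the invariant factors of ∂_2 are all 1, so H_1 = Z.
  H_2: rank ker ∂_2 − rank ∂_3 = (6 − 6) − 0 = 0, and there is no ∂_3, so H_2 = 0.

As a check, the Euler characteristic is 6 − 12 + 6 = 0, which agrees with 1 − 1 + 0 = 0.
(K is a triangulation of the cylinder S^1 x I.)

Hence the Betti numbers are b_0 = 1, b_1 = 1, b_2 = 0.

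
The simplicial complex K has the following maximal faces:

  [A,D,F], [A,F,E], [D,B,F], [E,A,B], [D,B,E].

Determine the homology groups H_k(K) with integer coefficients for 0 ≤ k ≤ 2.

H_0 ≅ Z,  H_1 ≅ Z,  H_2 = 0.

K has 5 vertices, 10 edges, 5 triangles.
rank ∂_0 = 0, rank ∂_1 = 4 ⇒ b_0 = 5 − 0 − 4 = 1; all invariant factors of ∂_1 are 1 so no torsion. So H_0 = Z.
rank ∂_1 = 4, rank ∂_2 = 5 ⇒ b_1 = 10 − 4 − 5 = 1; all invariant factors of ∂_2 are 1 so no torsion. So H_1 = Z.
rank ∂_2 = 5, rank ∂_3 = 0 ⇒ b_2 = 5 − 5 − 0 = 0. So H_2 = 0.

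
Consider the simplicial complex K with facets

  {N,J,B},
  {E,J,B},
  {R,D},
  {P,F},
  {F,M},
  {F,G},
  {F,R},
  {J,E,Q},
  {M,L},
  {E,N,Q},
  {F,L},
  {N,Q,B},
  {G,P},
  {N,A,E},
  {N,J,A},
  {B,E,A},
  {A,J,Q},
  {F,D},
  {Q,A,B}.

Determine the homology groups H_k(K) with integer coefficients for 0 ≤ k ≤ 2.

H_0 ≅ Z^2,  H_1 ≅ Z^3 ⊕ Z_2,  H_2 = 0.

We work with the vertex ordering A < B < D < E < F < G < J < L < M < N < P < Q < R. The simplices of K, each written with vertices in increasing order, are:

  0-simplices (13): A, B, D, E, F, G, J, L, M, N, P, Q, R
  1-simplices (24): AB, AE, AJ, AN, AQ, BE, BJ, BN, BQ, DF, DR, EJ, EN, EQ, FG, FL, FM, FP, FR, GP, JN, JQ, LM, NQ
  2-simplices (10): ABE, ABQ, AEN, AJN, AJQ, BEJ, BJN, BNQ, EJQ, ENQ

so the chain groups are C_0 ≅ Z^13, C_1 ≅ Z^24, C_2 ≅ Z^10.

Boundary ∂_1: C_1 → C_0 maps an edge to its endpoints' difference, ∂[p,q] = q − p.
The 13×24 boundary matrix has rank 11 and Smith normal form diag(1,1,1,1,1,1,1,1,1,1,1).

The boundary map ∂_2: C_2 → C_1 maps a triangle to the signed sum of its edges. For instance
  ∂BEJ = EJ − BJ + BE,
  ∂AEN = EN − AN + AE.
This gives a 24×10 integer matrix of rank 10; reducing to Smith normal form yields diagonal entries (1,1,1,1,1,1,1,1,1,2).

Reading off H_k = ker ∂_k / im ∂_{k+1}:

  H_0: rank C_0 − rank ∂_1 = 13 − 11 = 2, and the invariant factors of ∂_1 are all 1, so H_0 = Z^2.
  H_1: rank ker ∂_1 − rank ∂_2 = (24 − 11) − 10 = 3, and ∂_2 has invariant factor 2 > 1, so H_1 = Z^3 ⊕ Z_2.
  H_2: rank ker ∂_2 − rank ∂_3 = (10 − 10) − 0 = 0, and there is no ∂_3, so H_2 = 0.

As a check, the Euler characteristic is 13 − 24 + 10 = -1, which agrees with 2 − 3 + 0 = -1.
(K is a triangulation of the disjoint union of a wedge of 3 circles and the real projective plane RP^2.)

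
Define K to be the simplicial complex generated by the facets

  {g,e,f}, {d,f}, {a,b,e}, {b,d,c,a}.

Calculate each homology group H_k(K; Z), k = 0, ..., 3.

K has 7 vertices, 12 edges, 6 triangles, 1 3-simplex.
rank ∂_0 = 0, rank ∂_1 = 6 ⇒ b_0 = 7 − 0 − 6 = 1; all invariant factors of ∂_1 are 1 so no torsion. So H_0 ≅ Z.
rank ∂_1 = 6, rank ∂_2 = 5 ⇒ b_1 = 12 − 6 − 5 = 1; all invariant factors of ∂_2 are 1 so no torsion. So H_1 ≅ Z.
rank ∂_2 = 5, rank ∂_3 = 1 ⇒ b_2 = 6 − 5 − 1 = 0; all invariant factors of ∂_3 are 1 so no torsion. So H_2 ≅ 0.
rank ∂_3 = 1, rank ∂_4 = 0 ⇒ b_3 = 1 − 1 − 0 = 0. So H_3 ≅ 0.

H_0 = Z,  H_1 = Z,  H_2 = 0,  H_3 = 0.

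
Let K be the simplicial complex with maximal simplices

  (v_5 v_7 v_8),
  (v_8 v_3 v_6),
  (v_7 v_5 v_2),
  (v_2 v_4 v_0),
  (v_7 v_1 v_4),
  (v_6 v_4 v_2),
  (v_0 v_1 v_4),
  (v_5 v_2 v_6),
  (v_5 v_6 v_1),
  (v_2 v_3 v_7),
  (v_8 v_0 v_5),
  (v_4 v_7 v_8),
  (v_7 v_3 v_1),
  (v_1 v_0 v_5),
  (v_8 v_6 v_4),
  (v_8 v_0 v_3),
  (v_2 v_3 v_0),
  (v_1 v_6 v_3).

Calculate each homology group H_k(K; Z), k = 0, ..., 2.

H_0 = Z,  H_1 = Z^2,  H_2 = Z.

Order the vertices as v_0 < v_1 < v_2 < v_3 < v_4 < v_5 < v_6 < v_7 < v_8. Listing each simplex with vertices in this order, K has dimension 2 with simplices:

  0-simplices (9): [v_0], [v_1], [v_2], [v_3], [v_4], [v_5], [v_6], [v_7], [v_8]
  1-simplices (27): (27 of them)
  2-simplices (18): (18 of them)

giving chain groups C_0 ≅ Z^9, C_1 ≅ Z^27, C_2 ≅ Z^18.

∂_1: C_1 → C_0 sends each edge [p,q] (with p < q) to q − p.
This gives a 9×27 integer matrix of rank 8; reducing to Smith normal form yields diagonal entries (1,1,1,1,1,1,1,1).

Boundary ∂_2: C_2 → C_1 sends each 2-simplex [p,q,r] to [q,r] − [p,r] + [p,q]. For instance
  ∂[v_2,v_4,v_6] = [v_4,v_6] − [v_2,v_6] + [v_2,v_4],
  ∂[v_1,v_4,v_7] = [v_4,v_7] − [v_1,v_7] + [v_1,v_4].
This gives a 27×18 integer matrix of rank 17; reducing to Smith normal form yields diagonal entries (1,1,1,1,1,1,1,1,1,1,1,1,1,1,1,1,1).

Now H_k = ker ∂_k / im ∂_{k+1}, so:

  H_0: rank C_0 − rank ∂_1 = 9 − 8 = 1, and the invariant factors of ∂_1 are all 1, so H_0 ≅ Z.
  H_1: rank ker ∂_1 − rank ∂_2 = (27 − 8) − 17 = 2, and the invariant factors of ∂_2 are all 1, so H_1 ≅ Z^2.
  H_2: rank ker ∂_2 − rank ∂_3 = (18 − 17) − 0 = 1, and there is no ∂_3, so H_2 ≅ Z.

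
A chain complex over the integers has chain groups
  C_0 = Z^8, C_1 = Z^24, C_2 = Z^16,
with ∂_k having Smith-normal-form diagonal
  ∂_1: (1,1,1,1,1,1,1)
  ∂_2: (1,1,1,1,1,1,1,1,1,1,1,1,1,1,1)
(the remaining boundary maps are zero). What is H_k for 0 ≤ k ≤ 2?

H_0: b_0 = 8 − 0 − 7 = 1; torsion from ∂_1 factors > 1: none. So H_0 = Z.
H_1: b_1 = 24 − 7 − 15 = 2; torsion from ∂_2 factors > 1: none. So H_1 = Z^2.
H_2: b_2 = 16 − 15 − 0 = 1; torsion from ∂_3 factors > 1: none. So H_2 = Z.

H_0 = Z,  H_1 = Z^2,  H_2 = Z.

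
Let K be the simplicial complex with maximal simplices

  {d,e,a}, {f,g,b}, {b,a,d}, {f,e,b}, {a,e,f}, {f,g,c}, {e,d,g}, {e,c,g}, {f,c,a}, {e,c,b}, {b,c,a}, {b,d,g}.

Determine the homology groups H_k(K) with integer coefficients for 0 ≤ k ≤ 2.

H_0 ≅ Z,  H_1 ≅ Z/2,  H_2 = 0.

Fix the vertex order a < b < c < d < e < f < g and write every simplex with vertices in increasing order. Then dim K = 2 and the simplices of K are:

  0-simplices (7): a, b, c, d, e, f, g
  1-simplices (18): ab, ac, ad, ae, af, bc, bd, be, bf, bg, ce, cf, cg, de, dg, ef, eg, fg
  2-simplices (12): abc, abd, acf, ade, aef, bce, bdg, bef, bfg, ceg, cfg, deg

giving chain groups C_0 ≅ Z^7, C_1 ≅ Z^18, C_2 ≅ Z^12.

∂_1: C_1 → C_0 sends each edge [p,q] (with p < q) to q − p. For instance
  ∂ad = d − a.
The 7×18 boundary matrix has rank 6 and Smith normal form diag(1,1,1,1,1,1).

∂_2: C_2 → C_1 maps a triangle to the signed sum of its edges. For instance
  ∂bfg = fg − bg + bf,
  ∂aef = ef − af + ae.
This gives a 18×12 integer matrix of rank 12; reducing to Smith normal form yields diagonal entries (1,1,1,1,1,1,1,1,1,1,1,2).

Computing H_k = (kernel of ∂_k) / (image of ∂_{k+1}):

  H_0: rank C_0 − rank ∂_1 = 7 − 6 = 1, and the invariant factors of ∂_1 are all 1, so H_0 ≅ Z.
  H_1: rank ker ∂_1 − rank ∂_2 = (18 − 6) − 12 = 0, and ∂_2 has invariant factor 2 > 1, so H_1 ≅ Z/2.
  H_2: rank ker ∂_2 − rank ∂_3 = (12 − 12) − 0 = 0, and there is no ∂_3, so H_2 ≅ 0.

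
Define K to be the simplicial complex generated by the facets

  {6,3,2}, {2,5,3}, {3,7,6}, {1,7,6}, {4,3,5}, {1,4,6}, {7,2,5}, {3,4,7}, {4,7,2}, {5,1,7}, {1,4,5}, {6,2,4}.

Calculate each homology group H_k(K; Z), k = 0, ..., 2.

H_0 = Z,  H_1 = Z/2,  H_2 = 0.

Order the vertices as 1 < 2 < 3 < 4 < 5 < 6 < 7. Listing each simplex with vertices in this order, K has dimension 2 with simplices:

  0-simplices (7): [1], [2], [3], [4], [5], [6], [7]
  1-simplices (18): [1,4], [1,5], [1,6], [1,7], [2,3], [2,4], [2,5], [2,6], [2,7], [3,4], [3,5], [3,6], [3,7], [4,5], [4,6], [4,7], [5,7], [6,7]
  2-simplices (12): [1,4,5], [1,4,6], [1,5,7], [1,6,7], [2,3,5], [2,3,6], [2,4,6], [2,4,7], [2,5,7], [3,4,5], [3,4,7], [3,6,7]

giving chain groups C_0 ≅ Z^7, C_1 ≅ Z^18, C_2 ≅ Z^12.

The boundary map ∂_1: C_1 → C_0 sends each edge [p,q] (with p < q) to q − p.
The resulting 7×18 matrix has rank 6, and its Smith normal form has invariant factors (1,1,1,1,1,1).

∂_2: C_2 → C_1 sends each 2-simplex [p,q,r] to [q,r] − [p,r] + [p,q]. For instance
  ∂[1,6,7] = [6,7] − [1,7] + [1,6],
  ∂[2,4,7] = [4,7] − [2,7] + [2,4].
The resulting 18×12 matrix has rank 12, and its Smith normal form has invariant factors (1,1,1,1,1,1,1,1,1,1,1,2).

Reading off H_k = ker ∂_k / im ∂_{k+1}:

  H_0: rank C_0 − rank ∂_1 = 7 − 6 = 1, and the invariant factors of ∂_1 are all 1, so H_0 = Z.
  H_1: rank ker ∂_1 − rank ∂_2 = (18 − 6) − 12 = 0, and ∂_2 has invariant factor 2 > 1, so H_1 = Z/2.
  H_2: rank ker ∂_2 − rank ∂_3 = (12 − 12) − 0 = 0, and there is no ∂_3, so H_2 = 0.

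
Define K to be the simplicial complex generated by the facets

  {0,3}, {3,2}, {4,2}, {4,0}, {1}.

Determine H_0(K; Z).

Order the vertices as 0 < 1 < 2 < 3 < 4. Listing each simplex with vertices in this order, K has dimension 1 with simplices:

  0-simplices (5): [0], [1], [2], [3], [4]
  1-simplices (4): [0,3], [0,4], [2,3], [2,4]

so the chain groups are C_0 ≅ Z^5, C_1 ≅ Z^4.

Boundary ∂_1: C_1 → C_0 sends each edge [p,q] (with p < q) to q − p.
The 5×4 boundary matrix has rank 3 and Smith normal form diag(1,1,1).

Now H_k = ker ∂_k / im ∂_{k+1}, so:

  H_0: rank C_0 − rank ∂_1 = 5 − 3 = 2, and the invariant factors of ∂_1 are all 1, so H_0 ≅ Z^2.

H_0 ≅ Z^2.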